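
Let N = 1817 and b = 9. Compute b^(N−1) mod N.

9^1 ≡ 9 (mod 1817)
9^2 ≡ 9^2 = 81 ≡ 81 (mod 1817)
9^4 ≡ 81^2 = 6561 ≡ 1110 (mod 1817)
9^8 ≡ 1110^2 = 1232100 ≡ 174 (mod 1817)
9^16 ≡ 174^2 = 30276 ≡ 1204 (mod 1817)
9^32 ≡ 1204^2 = 1449616 ≡ 1467 (mod 1817)
9^64 ≡ 1467^2 = 2152089 ≡ 761 (mod 1817)
9^128 ≡ 761^2 = 579121 ≡ 1315 (mod 1817)
9^256 ≡ 1315^2 = 1729225 ≡ 1258 (mod 1817)
9^512 ≡ 1258^2 = 1582564 ≡ 1774 (mod 1817)
9^1024 ≡ 1774^2 = 3147076 ≡ 32 (mod 1817)
1816 = 1024 + 512 + 256 + 16 + 8 in binary powers of 2.
So 9^1816 ≡ 32 · 1774 · 1258 · 1204 · 174 ≡ 1021 (mod 1817).
Since 1021 ≠ 1, base 9 is a Fermat witness: 1817 is composite.

1021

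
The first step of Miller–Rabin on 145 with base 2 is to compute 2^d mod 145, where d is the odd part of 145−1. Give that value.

77

145 − 1 = 144 = 2^4 · 9, so d = 9.
2^1 ≡ 2 (mod 145)
2^2 ≡ 2^2 = 4 ≡ 4 (mod 145)
2^4 ≡ 4^2 = 16 ≡ 16 (mod 145)
2^8 ≡ 16^2 = 256 ≡ 111 (mod 145)
9 = 8 + 1 in binary powers of 2.
So 2^9 ≡ 111 · 2 ≡ 77 (mod 145).
Squaring chain: 77 → 129 → 111 → 141; never reaches −1, so base 2 is a Miller–Rabin witness that 145 is composite.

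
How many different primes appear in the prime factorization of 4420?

4420 = 2^2 · 1105
1105 = 5 · 221
221 = 13 · 17
4420 = 2^2 · 5 · 13 · 17, which has 4 distinct prime factors.

4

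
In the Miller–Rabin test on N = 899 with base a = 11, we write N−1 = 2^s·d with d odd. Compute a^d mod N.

823

899 − 1 = 898 = 2^1 · 449, so d = 449.
11^1 ≡ 11 (mod 899)
11^2 ≡ 11^2 = 121 ≡ 121 (mod 899)
11^4 ≡ 121^2 = 14641 ≡ 257 (mod 899)
11^8 ≡ 257^2 = 66049 ≡ 422 (mod 899)
11^16 ≡ 422^2 = 178084 ≡ 82 (mod 899)
11^32 ≡ 82^2 = 6724 ≡ 431 (mod 899)
11^64 ≡ 431^2 = 185761 ≡ 567 (mod 899)
11^128 ≡ 567^2 = 321489 ≡ 546 (mod 899)
11^256 ≡ 546^2 = 298116 ≡ 547 (mod 899)
449 = 256 + 128 + 64 + 1 in binary powers of 2.
So 11^449 ≡ 547 · 546 · 567 · 11 ≡ 823 (mod 899).
Squaring chain: 823; never reaches −1, so base 11 is a Miller–Rabin witness that 899 is composite.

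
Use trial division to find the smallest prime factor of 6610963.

41

6610963 is odd.
Digit sum 31, not divisible by 3.
Ends in 3: not divisible by 5.
7: 6610963 = 7·944423 + 2
11: 6610963 = 11·600996 + 7
13: 6610963 = 13·508535 + 8
17: 6610963 = 17·388880 + 3
19: 6610963 = 19·347945 + 8
23: 6610963 = 23·287433 + 4
29: 6610963 = 29·227964 + 7
31: 6610963 = 31·213256 + 27
37: 6610963 = 37·178674 + 25
41: 6610963 = 41·161243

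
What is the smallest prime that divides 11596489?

11596489 is odd.
Digit sum 43, not divisible by 3.
Ends in 9: not divisible by 5.
7: 11596489 = 7·1656641 + 2
11: 11596489 = 11·1054226 + 3
13: 11596489 = 13·892037 + 8
17: 11596489 = 17·682146 + 7
19: 11596489 = 19·610341 + 10
23: 11596489 = 23·504195 + 4
29: 11596489 = 29·399878 + 27
31: 11596489 = 31·374080 + 9
37: 11596489 = 37·313418 + 23
41: 11596489 = 41·282841 + 8
43: 11596489 = 43·269685 + 34
47: 11596489 = 47·246733 + 38
53: 11596489 = 53·218801 + 36
59: 11596489 = 59·196550 + 39
61: 11596489 = 61·190106 + 23
67: 11596489 = 67·173081 + 62
71: 11596489 = 71·163330 + 59
73: 11596489 = 73·158856 + 1
79: 11596489 = 79·146791

79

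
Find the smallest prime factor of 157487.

157487 is odd.
Digit sum 32, not divisible by 3.
Ends in 7: not divisible by 5.
7: 157487 = 7·22498 + 1
11: 157487 = 11·14317

11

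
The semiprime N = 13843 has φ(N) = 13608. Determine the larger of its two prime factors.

φ(n) = (p−1)(q−1) = n − (p+q) + 1, so p + q = 13843 − 13608 + 1 = 236.
p and q are the roots of t² − 236t + 13843 = 0.
Discriminant: 236² − 4·13843 = 55696 − 55372 = 324; √324 = 18.
q = (236 − 18)/2 = 109, p = (236 + 18)/2 = 127.
Check: 109 · 127 = 13843.

127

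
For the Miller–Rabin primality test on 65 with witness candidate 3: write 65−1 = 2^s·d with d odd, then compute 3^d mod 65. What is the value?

3

65 − 1 = 64 = 2^6 · 1, so d = 1.
3^1 ≡ 3 (mod 65)
1 = 1 in binary powers of 2.
So 3^1 ≡ 3 ≡ 3 (mod 65).
Squaring chain: 3 → 9 → 16 → 61 → 16 → 61; never reaches −1, so base 3 is a Miller–Rabin witness that 65 is composite.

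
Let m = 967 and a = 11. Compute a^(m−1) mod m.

1

11^1 ≡ 11 (mod 967)
11^2 ≡ 11^2 = 121 ≡ 121 (mod 967)
11^4 ≡ 121^2 = 14641 ≡ 136 (mod 967)
11^8 ≡ 136^2 = 18496 ≡ 123 (mod 967)
11^16 ≡ 123^2 = 15129 ≡ 624 (mod 967)
11^32 ≡ 624^2 = 389376 ≡ 642 (mod 967)
11^64 ≡ 642^2 = 412164 ≡ 222 (mod 967)
11^128 ≡ 222^2 = 49284 ≡ 934 (mod 967)
11^256 ≡ 934^2 = 872356 ≡ 122 (mod 967)
11^512 ≡ 122^2 = 14884 ≡ 379 (mod 967)
966 = 512 + 256 + 128 + 64 + 4 + 2 in binary powers of 2.
So 11^966 ≡ 379 · 122 · 934 · 222 · 136 · 121 ≡ 1 (mod 967).
Since the result is 1, base 11 gives no evidence that 967 is composite.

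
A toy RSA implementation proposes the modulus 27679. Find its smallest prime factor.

89

27679 is odd.
Digit sum 31, not divisible by 3.
Ends in 9: not divisible by 5.
7: 27679 = 7·3954 + 1
11: 27679 = 11·2516 + 3
13: 27679 = 13·2129 + 2
17: 27679 = 17·1628 + 3
19: 27679 = 19·1456 + 15
23: 27679 = 23·1203 + 10
29: 27679 = 29·954 + 13
31: 27679 = 31·892 + 27
37: 27679 = 37·748 + 3
41: 27679 = 41·675 + 4
43: 27679 = 43·643 + 30
47: 27679 = 47·588 + 43
53: 27679 = 53·522 + 13
59: 27679 = 59·469 + 8
61: 27679 = 61·453 + 46
67: 27679 = 67·413 + 8
71: 27679 = 71·389 + 60
73: 27679 = 73·379 + 12
79: 27679 = 79·350 + 29
83: 27679 = 83·333 + 40
89: 27679 = 89·311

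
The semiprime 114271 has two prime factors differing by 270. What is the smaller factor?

229

Since p = q + 270, we have 114271 = q(q + 270), so q² + 270q − 114271 = 0.
Discriminant: 270² + 4·114271 = 72900 + 457084 = 529984; √529984 = 728.
q = (−270 + 728)/2 = 229, and p = q + 270 = 499.
Check: 229 · 499 = 114271.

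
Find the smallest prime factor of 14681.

53

14681 is odd.
Digit sum 20, not divisible by 3.
Ends in 1: not divisible by 5.
7: 14681 = 7·2097 + 2
11: 14681 = 11·1334 + 7
13: 14681 = 13·1129 + 4
17: 14681 = 17·863 + 10
19: 14681 = 19·772 + 13
23: 14681 = 23·638 + 7
29: 14681 = 29·506 + 7
31: 14681 = 31·473 + 18
37: 14681 = 37·396 + 29
41: 14681 = 41·358 + 3
43: 14681 = 43·341 + 18
47: 14681 = 47·312 + 17
53: 14681 = 53·277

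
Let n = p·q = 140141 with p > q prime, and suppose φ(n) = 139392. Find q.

353

φ(n) = (p−1)(q−1) = n − (p+q) + 1, so p + q = 140141 − 139392 + 1 = 750.
p and q are the roots of t² − 750t + 140141 = 0.
Discriminant: 750² − 4·140141 = 562500 − 560564 = 1936; √1936 = 44.
q = (750 − 44)/2 = 353, p = (750 + 44)/2 = 397.
Check: 353 · 397 = 140141.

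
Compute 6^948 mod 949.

300

6^1 ≡ 6 (mod 949)
6^2 ≡ 6^2 = 36 ≡ 36 (mod 949)
6^4 ≡ 36^2 = 1296 ≡ 347 (mod 949)
6^8 ≡ 347^2 = 120409 ≡ 835 (mod 949)
6^16 ≡ 835^2 = 697225 ≡ 659 (mod 949)
6^32 ≡ 659^2 = 434281 ≡ 588 (mod 949)
6^64 ≡ 588^2 = 345744 ≡ 308 (mod 949)
6^128 ≡ 308^2 = 94864 ≡ 913 (mod 949)
6^256 ≡ 913^2 = 833569 ≡ 347 (mod 949)
6^512 ≡ 347^2 = 120409 ≡ 835 (mod 949)
948 = 512 + 256 + 128 + 32 + 16 + 4 in binary powers of 2.
So 6^948 ≡ 835 · 347 · 913 · 588 · 659 · 347 ≡ 300 (mod 949).
Since 300 ≠ 1, base 6 is a Fermat witness: 949 is composite.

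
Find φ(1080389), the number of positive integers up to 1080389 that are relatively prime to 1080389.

Factor: 1080389 = 47 · 127 · 181.
φ(1080389) = (47−1) · (127−1) · (181−1) = 46 · 126 · 180 = 1043280.

1043280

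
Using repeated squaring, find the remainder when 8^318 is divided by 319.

8^1 ≡ 8 (mod 319)
8^2 ≡ 8^2 = 64 ≡ 64 (mod 319)
8^4 ≡ 64^2 = 4096 ≡ 268 (mod 319)
8^8 ≡ 268^2 = 71824 ≡ 49 (mod 319)
8^16 ≡ 49^2 = 2401 ≡ 168 (mod 319)
8^32 ≡ 168^2 = 28224 ≡ 152 (mod 319)
8^64 ≡ 152^2 = 23104 ≡ 136 (mod 319)
8^128 ≡ 136^2 = 18496 ≡ 313 (mod 319)
8^256 ≡ 313^2 = 97969 ≡ 36 (mod 319)
318 = 256 + 32 + 16 + 8 + 4 + 2 in binary powers of 2.
So 8^318 ≡ 36 · 152 · 168 · 49 · 268 · 64 ≡ 236 (mod 319).
Since 236 ≠ 1, base 8 is a Fermat witness: 319 is composite.

236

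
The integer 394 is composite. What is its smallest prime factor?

394 is even: 2 divides it.

2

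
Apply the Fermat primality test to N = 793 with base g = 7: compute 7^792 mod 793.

7^1 ≡ 7 (mod 793)
7^2 ≡ 7^2 = 49 ≡ 49 (mod 793)
7^4 ≡ 49^2 = 2401 ≡ 22 (mod 793)
7^8 ≡ 22^2 = 484 ≡ 484 (mod 793)
7^16 ≡ 484^2 = 234256 ≡ 321 (mod 793)
7^32 ≡ 321^2 = 103041 ≡ 744 (mod 793)
7^64 ≡ 744^2 = 553536 ≡ 22 (mod 793)
7^128 ≡ 22^2 = 484 ≡ 484 (mod 793)
7^256 ≡ 484^2 = 234256 ≡ 321 (mod 793)
7^512 ≡ 321^2 = 103041 ≡ 744 (mod 793)
792 = 512 + 256 + 16 + 8 in binary powers of 2.
So 7^792 ≡ 744 · 321 · 321 · 484 ≡ 339 (mod 793).
Since 339 ≠ 1, base 7 is a Fermat witness: 793 is composite.

339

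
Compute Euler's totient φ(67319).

56376

Factor: 67319 = 7 · 59 · 163.
φ(67319) = (7−1) · (59−1) · (163−1) = 6 · 58 · 162 = 56376.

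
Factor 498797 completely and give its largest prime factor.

61

498797 = 13 · 38369
38369 = 17 · 2257
2257 = 37 · 61
61 is prime.
So 498797 = 13 · 17 · 37 · 61; the largest prime factor is 61.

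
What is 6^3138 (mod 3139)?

6^1 ≡ 6 (mod 3139)
6^2 ≡ 6^2 = 36 ≡ 36 (mod 3139)
6^4 ≡ 36^2 = 1296 ≡ 1296 (mod 3139)
6^8 ≡ 1296^2 = 1679616 ≡ 251 (mod 3139)
6^16 ≡ 251^2 = 63001 ≡ 221 (mod 3139)
6^32 ≡ 221^2 = 48841 ≡ 1756 (mod 3139)
6^64 ≡ 1756^2 = 3083536 ≡ 1038 (mod 3139)
6^128 ≡ 1038^2 = 1077444 ≡ 767 (mod 3139)
6^256 ≡ 767^2 = 588289 ≡ 1296 (mod 3139)
6^512 ≡ 1296^2 = 1679616 ≡ 251 (mod 3139)
6^1024 ≡ 251^2 = 63001 ≡ 221 (mod 3139)
6^2048 ≡ 221^2 = 48841 ≡ 1756 (mod 3139)
3138 = 2048 + 1024 + 64 + 2 in binary powers of 2.
So 6^3138 ≡ 1756 · 221 · 1038 · 36 ≡ 2710 (mod 3139).
Since 2710 ≠ 1, base 6 is a Fermat witness: 3139 is composite.

2710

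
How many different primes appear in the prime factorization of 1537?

2

1537 = 29 · 53
1537 = 29 · 53, which has 2 distinct prime factors.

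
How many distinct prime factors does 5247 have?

3

5247 = 3^2 · 583
583 = 11 · 53
5247 = 3^2 · 11 · 53, which has 3 distinct prime factors.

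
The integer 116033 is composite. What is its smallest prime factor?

116033 is odd.
Digit sum 14, not divisible by 3.
Ends in 3: not divisible by 5.
7: 116033 = 7·16576 + 1
11: 116033 = 11·10548 + 5
13: 116033 = 13·8925 + 8
17: 116033 = 17·6825 + 8
19: 116033 = 19·6107

19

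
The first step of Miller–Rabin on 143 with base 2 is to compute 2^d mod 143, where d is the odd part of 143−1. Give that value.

46

143 − 1 = 142 = 2^1 · 71, so d = 71.
2^1 ≡ 2 (mod 143)
2^2 ≡ 2^2 = 4 ≡ 4 (mod 143)
2^4 ≡ 4^2 = 16 ≡ 16 (mod 143)
2^8 ≡ 16^2 = 256 ≡ 113 (mod 143)
2^16 ≡ 113^2 = 12769 ≡ 42 (mod 143)
2^32 ≡ 42^2 = 1764 ≡ 48 (mod 143)
2^64 ≡ 48^2 = 2304 ≡ 16 (mod 143)
71 = 64 + 4 + 2 + 1 in binary powers of 2.
So 2^71 ≡ 16 · 16 · 4 · 2 ≡ 46 (mod 143).
Squaring chain: 46; never reaches −1, so base 2 is a Miller–Rabin witness that 143 is composite.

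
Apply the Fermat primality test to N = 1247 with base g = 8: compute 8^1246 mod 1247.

8^1 ≡ 8 (mod 1247)
8^2 ≡ 8^2 = 64 ≡ 64 (mod 1247)
8^4 ≡ 64^2 = 4096 ≡ 355 (mod 1247)
8^8 ≡ 355^2 = 126025 ≡ 78 (mod 1247)
8^16 ≡ 78^2 = 6084 ≡ 1096 (mod 1247)
8^32 ≡ 1096^2 = 1201216 ≡ 355 (mod 1247)
8^64 ≡ 355^2 = 126025 ≡ 78 (mod 1247)
8^128 ≡ 78^2 = 6084 ≡ 1096 (mod 1247)
8^256 ≡ 1096^2 = 1201216 ≡ 355 (mod 1247)
8^512 ≡ 355^2 = 126025 ≡ 78 (mod 1247)
8^1024 ≡ 78^2 = 6084 ≡ 1096 (mod 1247)
1246 = 1024 + 128 + 64 + 16 + 8 + 4 + 2 in binary powers of 2.
So 8^1246 ≡ 1096 · 1096 · 78 · 1096 · 78 · 355 · 64 ≡ 173 (mod 1247).
Since 173 ≠ 1, base 8 is a Fermat witness: 1247 is composite.

173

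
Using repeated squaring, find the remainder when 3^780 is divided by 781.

3^1 ≡ 3 (mod 781)
3^2 ≡ 3^2 = 9 ≡ 9 (mod 781)
3^4 ≡ 9^2 = 81 ≡ 81 (mod 781)
3^8 ≡ 81^2 = 6561 ≡ 313 (mod 781)
3^16 ≡ 313^2 = 97969 ≡ 344 (mod 781)
3^32 ≡ 344^2 = 118336 ≡ 405 (mod 781)
3^64 ≡ 405^2 = 164025 ≡ 15 (mod 781)
3^128 ≡ 15^2 = 225 ≡ 225 (mod 781)
3^256 ≡ 225^2 = 50625 ≡ 641 (mod 781)
3^512 ≡ 641^2 = 410881 ≡ 75 (mod 781)
780 = 512 + 256 + 8 + 4 in binary powers of 2.
So 3^780 ≡ 75 · 641 · 313 · 81 ≡ 474 (mod 781).
Since 474 ≠ 1, base 3 is a Fermat witness: 781 is composite.

474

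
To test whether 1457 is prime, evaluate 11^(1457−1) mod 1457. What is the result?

392

11^1 ≡ 11 (mod 1457)
11^2 ≡ 11^2 = 121 ≡ 121 (mod 1457)
11^4 ≡ 121^2 = 14641 ≡ 71 (mod 1457)
11^8 ≡ 71^2 = 5041 ≡ 670 (mod 1457)
11^16 ≡ 670^2 = 448900 ≡ 144 (mod 1457)
11^32 ≡ 144^2 = 20736 ≡ 338 (mod 1457)
11^64 ≡ 338^2 = 114244 ≡ 598 (mod 1457)
11^128 ≡ 598^2 = 357604 ≡ 639 (mod 1457)
11^256 ≡ 639^2 = 408321 ≡ 361 (mod 1457)
11^512 ≡ 361^2 = 130321 ≡ 648 (mod 1457)
11^1024 ≡ 648^2 = 419904 ≡ 288 (mod 1457)
1456 = 1024 + 256 + 128 + 32 + 16 in binary powers of 2.
So 11^1456 ≡ 288 · 361 · 639 · 338 · 144 ≡ 392 (mod 1457).
Since 392 ≠ 1, base 11 is a Fermat witness: 1457 is composite.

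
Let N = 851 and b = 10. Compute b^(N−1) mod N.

380

10^1 ≡ 10 (mod 851)
10^2 ≡ 10^2 = 100 ≡ 100 (mod 851)
10^4 ≡ 100^2 = 10000 ≡ 639 (mod 851)
10^8 ≡ 639^2 = 408321 ≡ 692 (mod 851)
10^16 ≡ 692^2 = 478864 ≡ 602 (mod 851)
10^32 ≡ 602^2 = 362404 ≡ 729 (mod 851)
10^64 ≡ 729^2 = 531441 ≡ 417 (mod 851)
10^128 ≡ 417^2 = 173889 ≡ 285 (mod 851)
10^256 ≡ 285^2 = 81225 ≡ 380 (mod 851)
10^512 ≡ 380^2 = 144400 ≡ 581 (mod 851)
850 = 512 + 256 + 64 + 16 + 2 in binary powers of 2.
So 10^850 ≡ 581 · 380 · 417 · 602 · 100 ≡ 380 (mod 851).
Since 380 ≠ 1, base 10 is a Fermat witness: 851 is composite.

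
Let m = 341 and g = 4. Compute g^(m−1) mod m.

1

4^1 ≡ 4 (mod 341)
4^2 ≡ 4^2 = 16 ≡ 16 (mod 341)
4^4 ≡ 16^2 = 256 ≡ 256 (mod 341)
4^8 ≡ 256^2 = 65536 ≡ 64 (mod 341)
4^16 ≡ 64^2 = 4096 ≡ 4 (mod 341)
4^32 ≡ 4^2 = 16 ≡ 16 (mod 341)
4^64 ≡ 16^2 = 256 ≡ 256 (mod 341)
4^128 ≡ 256^2 = 65536 ≡ 64 (mod 341)
4^256 ≡ 64^2 = 4096 ≡ 4 (mod 341)
340 = 256 + 64 + 16 + 4 in binary powers of 2.
So 4^340 ≡ 4 · 256 · 4 · 256 ≡ 1 (mod 341).
Since the result is 1, base 4 gives no evidence that 341 is composite.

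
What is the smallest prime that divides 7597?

71

7597 is odd.
Digit sum 28, not divisible by 3.
Ends in 7: not divisible by 5.
7: 7597 = 7·1085 + 2
11: 7597 = 11·690 + 7
13: 7597 = 13·584 + 5
17: 7597 = 17·446 + 15
19: 7597 = 19·399 + 16
23: 7597 = 23·330 + 7
29: 7597 = 29·261 + 28
31: 7597 = 31·245 + 2
37: 7597 = 37·205 + 12
41: 7597 = 41·185 + 12
43: 7597 = 43·176 + 29
47: 7597 = 47·161 + 30
53: 7597 = 53·143 + 18
59: 7597 = 59·128 + 45
61: 7597 = 61·124 + 33
67: 7597 = 67·113 + 26
71: 7597 = 71·107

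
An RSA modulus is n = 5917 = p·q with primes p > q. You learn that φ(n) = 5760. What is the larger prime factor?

φ(n) = (p−1)(q−1) = n − (p+q) + 1, so p + q = 5917 − 5760 + 1 = 158.
p and q are the roots of t² − 158t + 5917 = 0.
Discriminant: 158² − 4·5917 = 24964 − 23668 = 1296; √1296 = 36.
q = (158 − 36)/2 = 61, p = (158 + 36)/2 = 97.
Check: 61 · 97 = 5917.

97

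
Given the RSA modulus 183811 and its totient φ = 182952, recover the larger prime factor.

463

φ(n) = (p−1)(q−1) = n − (p+q) + 1, so p + q = 183811 − 182952 + 1 = 860.
p and q are the roots of t² − 860t + 183811 = 0.
Discriminant: 860² − 4·183811 = 739600 − 735244 = 4356; √4356 = 66.
q = (860 − 66)/2 = 397, p = (860 + 66)/2 = 463.
Check: 397 · 463 = 183811.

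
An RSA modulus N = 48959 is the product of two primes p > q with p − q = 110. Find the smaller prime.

Since p = q + 110, we have 48959 = q(q + 110), so q² + 110q − 48959 = 0.
Discriminant: 110² + 4·48959 = 12100 + 195836 = 207936; √207936 = 456.
q = (−110 + 456)/2 = 173, and p = q + 110 = 283.
Check: 173 · 283 = 48959.

173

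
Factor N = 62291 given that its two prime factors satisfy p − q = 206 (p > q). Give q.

Since p = q + 206, we have 62291 = q(q + 206), so q² + 206q − 62291 = 0.
Discriminant: 206² + 4·62291 = 42436 + 249164 = 291600; √291600 = 540.
q = (−206 + 540)/2 = 167, and p = q + 206 = 373.
Check: 167 · 373 = 62291.

167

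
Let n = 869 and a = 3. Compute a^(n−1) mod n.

3^1 ≡ 3 (mod 869)
3^2 ≡ 3^2 = 9 ≡ 9 (mod 869)
3^4 ≡ 9^2 = 81 ≡ 81 (mod 869)
3^8 ≡ 81^2 = 6561 ≡ 478 (mod 869)
3^16 ≡ 478^2 = 228484 ≡ 806 (mod 869)
3^32 ≡ 806^2 = 649636 ≡ 493 (mod 869)
3^64 ≡ 493^2 = 243049 ≡ 598 (mod 869)
3^128 ≡ 598^2 = 357604 ≡ 445 (mod 869)
3^256 ≡ 445^2 = 198025 ≡ 762 (mod 869)
3^512 ≡ 762^2 = 580644 ≡ 152 (mod 869)
868 = 512 + 256 + 64 + 32 + 4 in binary powers of 2.
So 3^868 ≡ 152 · 762 · 598 · 493 · 81 ≡ 115 (mod 869).
Since 115 ≠ 1, base 3 is a Fermat witness: 869 is composite.

115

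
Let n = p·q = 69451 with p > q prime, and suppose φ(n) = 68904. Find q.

199

φ(n) = (p−1)(q−1) = n − (p+q) + 1, so p + q = 69451 − 68904 + 1 = 548.
p and q are the roots of t² − 548t + 69451 = 0.
Discriminant: 548² − 4·69451 = 300304 − 277804 = 22500; √22500 = 150.
q = (548 − 150)/2 = 199, p = (548 + 150)/2 = 349.
Check: 199 · 349 = 69451.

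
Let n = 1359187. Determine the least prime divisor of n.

43

1359187 is odd.
Digit sum 34, not divisible by 3.
Ends in 7: not divisible by 5.
7: 1359187 = 7·194169 + 4
11: 1359187 = 11·123562 + 5
13: 1359187 = 13·104552 + 11
17: 1359187 = 17·79952 + 3
19: 1359187 = 19·71536 + 3
23: 1359187 = 23·59095 + 2
29: 1359187 = 29·46868 + 15
31: 1359187 = 31·43844 + 23
37: 1359187 = 37·36734 + 29
41: 1359187 = 41·33150 + 37
43: 1359187 = 43·31609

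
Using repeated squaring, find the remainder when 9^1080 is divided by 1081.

679

9^1 ≡ 9 (mod 1081)
9^2 ≡ 9^2 = 81 ≡ 81 (mod 1081)
9^4 ≡ 81^2 = 6561 ≡ 75 (mod 1081)
9^8 ≡ 75^2 = 5625 ≡ 220 (mod 1081)
9^16 ≡ 220^2 = 48400 ≡ 836 (mod 1081)
9^32 ≡ 836^2 = 698896 ≡ 570 (mod 1081)
9^64 ≡ 570^2 = 324900 ≡ 600 (mod 1081)
9^128 ≡ 600^2 = 360000 ≡ 27 (mod 1081)
9^256 ≡ 27^2 = 729 ≡ 729 (mod 1081)
9^512 ≡ 729^2 = 531441 ≡ 670 (mod 1081)
9^1024 ≡ 670^2 = 448900 ≡ 285 (mod 1081)
1080 = 1024 + 32 + 16 + 8 in binary powers of 2.
So 9^1080 ≡ 285 · 570 · 836 · 220 ≡ 679 (mod 1081).
Since 679 ≠ 1, base 9 is a Fermat witness: 1081 is composite.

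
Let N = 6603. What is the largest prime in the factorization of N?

71

6603 = 3 · 2201
2201 = 31 · 71
71 is prime.
So 6603 = 3 · 31 · 71; the largest prime factor is 71.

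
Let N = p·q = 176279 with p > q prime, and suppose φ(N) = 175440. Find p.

φ(n) = (p−1)(q−1) = n − (p+q) + 1, so p + q = 176279 − 175440 + 1 = 840.
p and q are the roots of t² − 840t + 176279 = 0.
Discriminant: 840² − 4·176279 = 705600 − 705116 = 484; √484 = 22.
q = (840 − 22)/2 = 409, p = (840 + 22)/2 = 431.
Check: 409 · 431 = 176279.

431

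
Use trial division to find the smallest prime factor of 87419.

87419 is odd.
Digit sum 29, not divisible by 3.
Ends in 9: not divisible by 5.
7: 87419 = 7·12488 + 3
11: 87419 = 11·7947 + 2
13: 87419 = 13·6724 + 7
17: 87419 = 17·5142 + 5
19: 87419 = 19·4601

19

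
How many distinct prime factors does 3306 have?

4

3306 = 2 · 1653
1653 = 3 · 551
551 = 19 · 29
3306 = 2 · 3 · 19 · 29, which has 4 distinct prime factors.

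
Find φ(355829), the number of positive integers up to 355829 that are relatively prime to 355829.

338256

Factor: 355829 = 37 · 59 · 163.
φ(355829) = (37−1) · (59−1) · (163−1) = 36 · 58 · 162 = 338256.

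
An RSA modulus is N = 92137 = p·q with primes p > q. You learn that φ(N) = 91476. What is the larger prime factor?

φ(n) = (p−1)(q−1) = n − (p+q) + 1, so p + q = 92137 − 91476 + 1 = 662.
p and q are the roots of t² − 662t + 92137 = 0.
Discriminant: 662² − 4·92137 = 438244 − 368548 = 69696; √69696 = 264.
q = (662 − 264)/2 = 199, p = (662 + 264)/2 = 463.
Check: 199 · 463 = 92137.

463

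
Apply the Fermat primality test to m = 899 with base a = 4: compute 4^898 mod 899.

4^1 ≡ 4 (mod 899)
4^2 ≡ 4^2 = 16 ≡ 16 (mod 899)
4^4 ≡ 16^2 = 256 ≡ 256 (mod 899)
4^8 ≡ 256^2 = 65536 ≡ 808 (mod 899)
4^16 ≡ 808^2 = 652864 ≡ 190 (mod 899)
4^32 ≡ 190^2 = 36100 ≡ 140 (mod 899)
4^64 ≡ 140^2 = 19600 ≡ 721 (mod 899)
4^128 ≡ 721^2 = 519841 ≡ 219 (mod 899)
4^256 ≡ 219^2 = 47961 ≡ 314 (mod 899)
4^512 ≡ 314^2 = 98596 ≡ 605 (mod 899)
898 = 512 + 256 + 128 + 2 in binary powers of 2.
So 4^898 ≡ 605 · 314 · 219 · 16 ≡ 219 (mod 899).
Since 219 ≠ 1, base 4 is a Fermat witness: 899 is composite.

219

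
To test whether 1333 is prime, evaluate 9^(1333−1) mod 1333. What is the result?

250

9^1 ≡ 9 (mod 1333)
9^2 ≡ 9^2 = 81 ≡ 81 (mod 1333)
9^4 ≡ 81^2 = 6561 ≡ 1229 (mod 1333)
9^8 ≡ 1229^2 = 1510441 ≡ 152 (mod 1333)
9^16 ≡ 152^2 = 23104 ≡ 443 (mod 1333)
9^32 ≡ 443^2 = 196249 ≡ 298 (mod 1333)
9^64 ≡ 298^2 = 88804 ≡ 826 (mod 1333)
9^128 ≡ 826^2 = 682276 ≡ 1113 (mod 1333)
9^256 ≡ 1113^2 = 1238769 ≡ 412 (mod 1333)
9^512 ≡ 412^2 = 169744 ≡ 453 (mod 1333)
9^1024 ≡ 453^2 = 205209 ≡ 1260 (mod 1333)
1332 = 1024 + 256 + 32 + 16 + 4 in binary powers of 2.
So 9^1332 ≡ 1260 · 412 · 298 · 443 · 1229 ≡ 250 (mod 1333).
Since 250 ≠ 1, base 9 is a Fermat witness: 1333 is composite.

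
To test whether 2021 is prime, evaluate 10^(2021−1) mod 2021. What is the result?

1615

10^1 ≡ 10 (mod 2021)
10^2 ≡ 10^2 = 100 ≡ 100 (mod 2021)
10^4 ≡ 100^2 = 10000 ≡ 1916 (mod 2021)
10^8 ≡ 1916^2 = 3671056 ≡ 920 (mod 2021)
10^16 ≡ 920^2 = 846400 ≡ 1622 (mod 2021)
10^32 ≡ 1622^2 = 2630884 ≡ 1563 (mod 2021)
10^64 ≡ 1563^2 = 2442969 ≡ 1601 (mod 2021)
10^128 ≡ 1601^2 = 2563201 ≡ 573 (mod 2021)
10^256 ≡ 573^2 = 328329 ≡ 927 (mod 2021)
10^512 ≡ 927^2 = 859329 ≡ 404 (mod 2021)
10^1024 ≡ 404^2 = 163216 ≡ 1536 (mod 2021)
2020 = 1024 + 512 + 256 + 128 + 64 + 32 + 4 in binary powers of 2.
So 10^2020 ≡ 1536 · 404 · 927 · 573 · 1601 · 1563 · 1916 ≡ 1615 (mod 2021).
Since 1615 ≠ 1, base 10 is a Fermat witness: 2021 is composite.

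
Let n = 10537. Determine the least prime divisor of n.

41

10537 is odd.
Digit sum 16, not divisible by 3.
Ends in 7: not divisible by 5.
7: 10537 = 7·1505 + 2
11: 10537 = 11·957 + 10
13: 10537 = 13·810 + 7
17: 10537 = 17·619 + 14
19: 10537 = 19·554 + 11
23: 10537 = 23·458 + 3
29: 10537 = 29·363 + 10
31: 10537 = 31·339 + 28
37: 10537 = 37·284 + 29
41: 10537 = 41·257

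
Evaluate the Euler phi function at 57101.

49840

Factor: 57101 = 11 · 29 · 179.
φ(57101) = (11−1) · (29−1) · (179−1) = 10 · 28 · 178 = 49840.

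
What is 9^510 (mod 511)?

1

9^1 ≡ 9 (mod 511)
9^2 ≡ 9^2 = 81 ≡ 81 (mod 511)
9^4 ≡ 81^2 = 6561 ≡ 429 (mod 511)
9^8 ≡ 429^2 = 184041 ≡ 81 (mod 511)
9^16 ≡ 81^2 = 6561 ≡ 429 (mod 511)
9^32 ≡ 429^2 = 184041 ≡ 81 (mod 511)
9^64 ≡ 81^2 = 6561 ≡ 429 (mod 511)
9^128 ≡ 429^2 = 184041 ≡ 81 (mod 511)
9^256 ≡ 81^2 = 6561 ≡ 429 (mod 511)
510 = 256 + 128 + 64 + 32 + 16 + 8 + 4 + 2 in binary powers of 2.
So 9^510 ≡ 429 · 81 · 429 · 81 · 429 · 81 · 429 · 81 ≡ 1 (mod 511).
Since the result is 1, base 9 gives no evidence that 511 is composite.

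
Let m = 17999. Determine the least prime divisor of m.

17999 is odd.
Digit sum 35, not divisible by 3.
Ends in 9: not divisible by 5.
7: 17999 = 7·2571 + 2
11: 17999 = 11·1636 + 3
13: 17999 = 13·1384 + 7
17: 17999 = 17·1058 + 13
19: 17999 = 19·947 + 6
23: 17999 = 23·782 + 13
29: 17999 = 29·620 + 19
31: 17999 = 31·580 + 19
37: 17999 = 37·486 + 17
41: 17999 = 41·439

41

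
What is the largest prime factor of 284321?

79

284321 = 59 · 4819
4819 = 61 · 79
79 is prime.
So 284321 = 59 · 61 · 79; the largest prime factor is 79.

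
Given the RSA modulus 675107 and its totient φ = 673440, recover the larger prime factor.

977

φ(n) = (p−1)(q−1) = n − (p+q) + 1, so p + q = 675107 − 673440 + 1 = 1668.
p and q are the roots of t² − 1668t + 675107 = 0.
Discriminant: 1668² − 4·675107 = 2782224 − 2700428 = 81796; √81796 = 286.
q = (1668 − 286)/2 = 691, p = (1668 + 286)/2 = 977.
Check: 691 · 977 = 675107.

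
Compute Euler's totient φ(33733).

Factor: 33733 = 7 · 61 · 79.
φ(33733) = (7−1) · (61−1) · (79−1) = 6 · 60 · 78 = 28080.

28080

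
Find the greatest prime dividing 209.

209 = 11 · 19
19 is prime.
So 209 = 11 · 19; the largest prime factor is 19.

19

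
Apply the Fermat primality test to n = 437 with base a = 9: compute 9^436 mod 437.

9^1 ≡ 9 (mod 437)
9^2 ≡ 9^2 = 81 ≡ 81 (mod 437)
9^4 ≡ 81^2 = 6561 ≡ 6 (mod 437)
9^8 ≡ 6^2 = 36 ≡ 36 (mod 437)
9^16 ≡ 36^2 = 1296 ≡ 422 (mod 437)
9^32 ≡ 422^2 = 178084 ≡ 225 (mod 437)
9^64 ≡ 225^2 = 50625 ≡ 370 (mod 437)
9^128 ≡ 370^2 = 136900 ≡ 119 (mod 437)
9^256 ≡ 119^2 = 14161 ≡ 177 (mod 437)
436 = 256 + 128 + 32 + 16 + 4 in binary powers of 2.
So 9^436 ≡ 177 · 119 · 225 · 422 · 6 ≡ 234 (mod 437).
Since 234 ≠ 1, base 9 is a Fermat witness: 437 is composite.

234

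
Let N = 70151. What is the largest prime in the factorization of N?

70151 = 29 · 2419
2419 = 41 · 59
59 is prime.
So 70151 = 29 · 41 · 59; the largest prime factor is 59.

59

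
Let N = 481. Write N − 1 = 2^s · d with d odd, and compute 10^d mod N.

38

481 − 1 = 480 = 2^5 · 15, so d = 15.
10^1 ≡ 10 (mod 481)
10^2 ≡ 10^2 = 100 ≡ 100 (mod 481)
10^4 ≡ 100^2 = 10000 ≡ 380 (mod 481)
10^8 ≡ 380^2 = 144400 ≡ 100 (mod 481)
15 = 8 + 4 + 2 + 1 in binary powers of 2.
So 10^15 ≡ 100 · 380 · 100 · 10 ≡ 38 (mod 481).
Squaring chain: 38 → 1 → 1 → 1 → 1; never reaches −1, so base 10 is a Miller–Rabin witness that 481 is composite.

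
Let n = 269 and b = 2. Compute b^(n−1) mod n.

1

2^1 ≡ 2 (mod 269)
2^2 ≡ 2^2 = 4 ≡ 4 (mod 269)
2^4 ≡ 4^2 = 16 ≡ 16 (mod 269)
2^8 ≡ 16^2 = 256 ≡ 256 (mod 269)
2^16 ≡ 256^2 = 65536 ≡ 169 (mod 269)
2^32 ≡ 169^2 = 28561 ≡ 47 (mod 269)
2^64 ≡ 47^2 = 2209 ≡ 57 (mod 269)
2^128 ≡ 57^2 = 3249 ≡ 21 (mod 269)
2^256 ≡ 21^2 = 441 ≡ 172 (mod 269)
268 = 256 + 8 + 4 in binary powers of 2.
So 2^268 ≡ 172 · 256 · 16 ≡ 1 (mod 269).
Since the result is 1, base 2 gives no evidence that 269 is composite.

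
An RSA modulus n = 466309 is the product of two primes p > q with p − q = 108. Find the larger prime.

739

Since p = q + 108, we have 466309 = q(q + 108), so q² + 108q − 466309 = 0.
Discriminant: 108² + 4·466309 = 11664 + 1865236 = 1876900; √1876900 = 1370.
q = (−108 + 1370)/2 = 631, and p = q + 108 = 739.
Check: 631 · 739 = 466309.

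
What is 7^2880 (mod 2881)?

7^1 ≡ 7 (mod 2881)
7^2 ≡ 7^2 = 49 ≡ 49 (mod 2881)
7^4 ≡ 49^2 = 2401 ≡ 2401 (mod 2881)
7^8 ≡ 2401^2 = 5764801 ≡ 2801 (mod 2881)
7^16 ≡ 2801^2 = 7845601 ≡ 638 (mod 2881)
7^32 ≡ 638^2 = 407044 ≡ 823 (mod 2881)
7^64 ≡ 823^2 = 677329 ≡ 294 (mod 2881)
7^128 ≡ 294^2 = 86436 ≡ 6 (mod 2881)
7^256 ≡ 6^2 = 36 ≡ 36 (mod 2881)
7^512 ≡ 36^2 = 1296 ≡ 1296 (mod 2881)
7^1024 ≡ 1296^2 = 1679616 ≡ 2874 (mod 2881)
7^2048 ≡ 2874^2 = 8259876 ≡ 49 (mod 2881)
2880 = 2048 + 512 + 256 + 64 in binary powers of 2.
So 7^2880 ≡ 49 · 1296 · 36 · 294 ≡ 560 (mod 2881).
Since 560 ≠ 1, base 7 is a Fermat witness: 2881 is composite.

560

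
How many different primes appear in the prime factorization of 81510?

6

81510 = 2 · 40755
40755 = 3 · 13585
13585 = 5 · 2717
2717 = 11 · 247
247 = 13 · 19
81510 = 2 · 3 · 5 · 11 · 13 · 19, which has 6 distinct prime factors.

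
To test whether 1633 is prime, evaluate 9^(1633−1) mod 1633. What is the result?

1294

9^1 ≡ 9 (mod 1633)
9^2 ≡ 9^2 = 81 ≡ 81 (mod 1633)
9^4 ≡ 81^2 = 6561 ≡ 29 (mod 1633)
9^8 ≡ 29^2 = 841 ≡ 841 (mod 1633)
9^16 ≡ 841^2 = 707281 ≡ 192 (mod 1633)
9^32 ≡ 192^2 = 36864 ≡ 938 (mod 1633)
9^64 ≡ 938^2 = 879844 ≡ 1290 (mod 1633)
9^128 ≡ 1290^2 = 1664100 ≡ 73 (mod 1633)
9^256 ≡ 73^2 = 5329 ≡ 430 (mod 1633)
9^512 ≡ 430^2 = 184900 ≡ 371 (mod 1633)
9^1024 ≡ 371^2 = 137641 ≡ 469 (mod 1633)
1632 = 1024 + 512 + 64 + 32 in binary powers of 2.
So 9^1632 ≡ 469 · 371 · 1290 · 938 ≡ 1294 (mod 1633).
Since 1294 ≠ 1, base 9 is a Fermat witness: 1633 is composite.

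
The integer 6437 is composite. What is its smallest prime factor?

41

6437 is odd.
Digit sum 20, not divisible by 3.
Ends in 7: not divisible by 5.
7: 6437 = 7·919 + 4
11: 6437 = 11·585 + 2
13: 6437 = 13·495 + 2
17: 6437 = 17·378 + 11
19: 6437 = 19·338 + 15
23: 6437 = 23·279 + 20
29: 6437 = 29·221 + 28
31: 6437 = 31·207 + 20
37: 6437 = 37·173 + 36
41: 6437 = 41·157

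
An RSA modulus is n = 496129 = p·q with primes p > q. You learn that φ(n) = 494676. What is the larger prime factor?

907

φ(n) = (p−1)(q−1) = n − (p+q) + 1, so p + q = 496129 − 494676 + 1 = 1454.
p and q are the roots of t² − 1454t + 496129 = 0.
Discriminant: 1454² − 4·496129 = 2114116 − 1984516 = 129600; √129600 = 360.
q = (1454 − 360)/2 = 547, p = (1454 + 360)/2 = 907.
Check: 547 · 907 = 496129.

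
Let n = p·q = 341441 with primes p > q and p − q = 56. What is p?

613

Since p = q + 56, we have 341441 = q(q + 56), so q² + 56q − 341441 = 0.
Discriminant: 56² + 4·341441 = 3136 + 1365764 = 1368900; √1368900 = 1170.
q = (−56 + 1170)/2 = 557, and p = q + 56 = 613.
Check: 557 · 613 = 341441.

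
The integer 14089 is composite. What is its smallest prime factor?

14089 is odd.
Digit sum 22, not divisible by 3.
Ends in 9: not divisible by 5.
7: 14089 = 7·2012 + 5
11: 14089 = 11·1280 + 9
13: 14089 = 13·1083 + 10
17: 14089 = 17·828 + 13
19: 14089 = 19·741 + 10
23: 14089 = 23·612 + 13
29: 14089 = 29·485 + 24
31: 14089 = 31·454 + 15
37: 14089 = 37·380 + 29
41: 14089 = 41·343 + 26
43: 14089 = 43·327 + 28
47: 14089 = 47·299 + 36
53: 14089 = 53·265 + 44
59: 14089 = 59·238 + 47
61: 14089 = 61·230 + 59
67: 14089 = 67·210 + 19
71: 14089 = 71·198 + 31
73: 14089 = 73·193

73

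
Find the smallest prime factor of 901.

901 is odd.
Digit sum 10, not divisible by 3.
Ends in 1: not divisible by 5.
7: 901 = 7·128 + 5
11: 901 = 11·81 + 10
13: 901 = 13·69 + 4
17: 901 = 17·53

17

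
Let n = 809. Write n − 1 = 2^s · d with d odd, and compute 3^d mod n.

239

809 − 1 = 808 = 2^3 · 101, so d = 101.
3^1 ≡ 3 (mod 809)
3^2 ≡ 3^2 = 9 ≡ 9 (mod 809)
3^4 ≡ 9^2 = 81 ≡ 81 (mod 809)
3^8 ≡ 81^2 = 6561 ≡ 89 (mod 809)
3^16 ≡ 89^2 = 7921 ≡ 640 (mod 809)
3^32 ≡ 640^2 = 409600 ≡ 246 (mod 809)
3^64 ≡ 246^2 = 60516 ≡ 650 (mod 809)
101 = 64 + 32 + 4 + 1 in binary powers of 2.
So 3^101 ≡ 650 · 246 · 81 · 3 ≡ 239 (mod 809).
Squaring chain: 239 → 491 → 808; reaches −1, so base 3 does not prove 809 composite.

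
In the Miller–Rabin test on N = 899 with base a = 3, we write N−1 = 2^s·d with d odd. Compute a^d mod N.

899 − 1 = 898 = 2^1 · 449, so d = 449.
3^1 ≡ 3 (mod 899)
3^2 ≡ 3^2 = 9 ≡ 9 (mod 899)
3^4 ≡ 9^2 = 81 ≡ 81 (mod 899)
3^8 ≡ 81^2 = 6561 ≡ 268 (mod 899)
3^16 ≡ 268^2 = 71824 ≡ 803 (mod 899)
3^32 ≡ 803^2 = 644809 ≡ 226 (mod 899)
3^64 ≡ 226^2 = 51076 ≡ 732 (mod 899)
3^128 ≡ 732^2 = 535824 ≡ 20 (mod 899)
3^256 ≡ 20^2 = 400 ≡ 400 (mod 899)
449 = 256 + 128 + 64 + 1 in binary powers of 2.
So 3^449 ≡ 400 · 20 · 732 · 3 ≡ 641 (mod 899).
Squaring chain: 641; never reaches −1, so base 3 is a Miller–Rabin witness that 899 is composite.

641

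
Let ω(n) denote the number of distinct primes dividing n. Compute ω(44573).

44573 = 29^2 · 53
44573 = 29^2 · 53, which has 2 distinct prime factors.

2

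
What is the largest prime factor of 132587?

132587 = 7 · 18941
18941 = 13 · 1457
1457 = 31 · 47
47 is prime.
So 132587 = 7 · 13 · 31 · 47; the largest prime factor is 47.

47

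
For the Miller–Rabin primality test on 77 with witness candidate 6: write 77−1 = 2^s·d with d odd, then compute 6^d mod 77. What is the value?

13

77 − 1 = 76 = 2^2 · 19, so d = 19.
6^1 ≡ 6 (mod 77)
6^2 ≡ 6^2 = 36 ≡ 36 (mod 77)
6^4 ≡ 36^2 = 1296 ≡ 64 (mod 77)
6^8 ≡ 64^2 = 4096 ≡ 15 (mod 77)
6^16 ≡ 15^2 = 225 ≡ 71 (mod 77)
19 = 16 + 2 + 1 in binary powers of 2.
So 6^19 ≡ 71 · 36 · 6 ≡ 13 (mod 77).
Squaring chain: 13 → 15; never reaches −1, so base 6 is a Miller–Rabin witness that 77 is composite.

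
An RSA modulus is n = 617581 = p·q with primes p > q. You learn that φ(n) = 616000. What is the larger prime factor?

φ(n) = (p−1)(q−1) = n − (p+q) + 1, so p + q = 617581 − 616000 + 1 = 1582.
p and q are the roots of t² − 1582t + 617581 = 0.
Discriminant: 1582² − 4·617581 = 2502724 − 2470324 = 32400; √32400 = 180.
q = (1582 − 180)/2 = 701, p = (1582 + 180)/2 = 881.
Check: 701 · 881 = 617581.

881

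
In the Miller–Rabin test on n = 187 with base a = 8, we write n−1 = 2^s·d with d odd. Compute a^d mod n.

187 − 1 = 186 = 2^1 · 93, so d = 93.
8^1 ≡ 8 (mod 187)
8^2 ≡ 8^2 = 64 ≡ 64 (mod 187)
8^4 ≡ 64^2 = 4096 ≡ 169 (mod 187)
8^8 ≡ 169^2 = 28561 ≡ 137 (mod 187)
8^16 ≡ 137^2 = 18769 ≡ 69 (mod 187)
8^32 ≡ 69^2 = 4761 ≡ 86 (mod 187)
8^64 ≡ 86^2 = 7396 ≡ 103 (mod 187)
93 = 64 + 16 + 8 + 4 + 1 in binary powers of 2.
So 8^93 ≡ 103 · 69 · 137 · 169 · 8 ≡ 94 (mod 187).
Squaring chain: 94; never reaches −1, so base 8 is a Miller–Rabin witness that 187 is composite.

94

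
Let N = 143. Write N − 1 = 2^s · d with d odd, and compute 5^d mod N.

60

143 − 1 = 142 = 2^1 · 71, so d = 71.
5^1 ≡ 5 (mod 143)
5^2 ≡ 5^2 = 25 ≡ 25 (mod 143)
5^4 ≡ 25^2 = 625 ≡ 53 (mod 143)
5^8 ≡ 53^2 = 2809 ≡ 92 (mod 143)
5^16 ≡ 92^2 = 8464 ≡ 27 (mod 143)
5^32 ≡ 27^2 = 729 ≡ 14 (mod 143)
5^64 ≡ 14^2 = 196 ≡ 53 (mod 143)
71 = 64 + 4 + 2 + 1 in binary powers of 2.
So 5^71 ≡ 53 · 53 · 25 · 5 ≡ 60 (mod 143).
Squaring chain: 60; never reaches −1, so base 5 is a Miller–Rabin witness that 143 is composite.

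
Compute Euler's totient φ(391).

352

Factor: 391 = 17 · 23.
φ(391) = (17−1) · (23−1) = 16 · 22 = 352.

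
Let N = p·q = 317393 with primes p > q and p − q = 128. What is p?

Since p = q + 128, we have 317393 = q(q + 128), so q² + 128q − 317393 = 0.
Discriminant: 128² + 4·317393 = 16384 + 1269572 = 1285956; √1285956 = 1134.
q = (−128 + 1134)/2 = 503, and p = q + 128 = 631.
Check: 503 · 631 = 317393.

631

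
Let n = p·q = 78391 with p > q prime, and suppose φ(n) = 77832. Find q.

φ(n) = (p−1)(q−1) = n − (p+q) + 1, so p + q = 78391 − 77832 + 1 = 560.
p and q are the roots of t² − 560t + 78391 = 0.
Discriminant: 560² − 4·78391 = 313600 − 313564 = 36; √36 = 6.
q = (560 − 6)/2 = 277, p = (560 + 6)/2 = 283.
Check: 277 · 283 = 78391.

277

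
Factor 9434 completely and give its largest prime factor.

89

9434 = 2 · 4717
4717 = 53 · 89
89 is prime.
So 9434 = 2 · 53 · 89; the largest prime factor is 89.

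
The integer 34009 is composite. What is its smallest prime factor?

71

34009 is odd.
Digit sum 16, not divisible by 3.
Ends in 9: not divisible by 5.
7: 34009 = 7·4858 + 3
11: 34009 = 11·3091 + 8
13: 34009 = 13·2616 + 1
17: 34009 = 17·2000 + 9
19: 34009 = 19·1789 + 18
23: 34009 = 23·1478 + 15
29: 34009 = 29·1172 + 21
31: 34009 = 31·1097 + 2
37: 34009 = 37·919 + 6
41: 34009 = 41·829 + 20
43: 34009 = 43·790 + 39
47: 34009 = 47·723 + 28
53: 34009 = 53·641 + 36
59: 34009 = 59·576 + 25
61: 34009 = 61·557 + 32
67: 34009 = 67·507 + 40
71: 34009 = 71·479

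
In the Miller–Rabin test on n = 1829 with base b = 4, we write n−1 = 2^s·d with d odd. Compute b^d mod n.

1829 − 1 = 1828 = 2^2 · 457, so d = 457.
4^1 ≡ 4 (mod 1829)
4^2 ≡ 4^2 = 16 ≡ 16 (mod 1829)
4^4 ≡ 16^2 = 256 ≡ 256 (mod 1829)
4^8 ≡ 256^2 = 65536 ≡ 1521 (mod 1829)
4^16 ≡ 1521^2 = 2313441 ≡ 1585 (mod 1829)
4^32 ≡ 1585^2 = 2512225 ≡ 1008 (mod 1829)
4^64 ≡ 1008^2 = 1016064 ≡ 969 (mod 1829)
4^128 ≡ 969^2 = 938961 ≡ 684 (mod 1829)
4^256 ≡ 684^2 = 467856 ≡ 1461 (mod 1829)
457 = 256 + 128 + 64 + 8 + 1 in binary powers of 2.
So 4^457 ≡ 1461 · 684 · 969 · 1521 · 4 ≡ 1039 (mod 1829).
Squaring chain: 1039 → 411; never reaches −1, so base 4 is a Miller–Rabin witness that 1829 is composite.

1039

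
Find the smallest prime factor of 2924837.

83

2924837 is odd.
Digit sum 35, not divisible by 3.
Ends in 7: not divisible by 5.
7: 2924837 = 7·417833 + 6
11: 2924837 = 11·265894 + 3
13: 2924837 = 13·224987 + 6
17: 2924837 = 17·172049 + 4
19: 2924837 = 19·153938 + 15
23: 2924837 = 23·127166 + 19
29: 2924837 = 29·100856 + 13
31: 2924837 = 31·94349 + 18
37: 2924837 = 37·79049 + 24
41: 2924837 = 41·71337 + 20
43: 2924837 = 43·68019 + 20
47: 2924837 = 47·62230 + 27
53: 2924837 = 53·55185 + 32
59: 2924837 = 59·49573 + 30
61: 2924837 = 61·47948 + 9
67: 2924837 = 67·43654 + 19
71: 2924837 = 71·41194 + 63
73: 2924837 = 73·40066 + 19
79: 2924837 = 79·37023 + 20
83: 2924837 = 83·35239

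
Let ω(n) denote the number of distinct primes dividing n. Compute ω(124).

124 = 2^2 · 31
124 = 2^2 · 31, which has 2 distinct prime factors.

2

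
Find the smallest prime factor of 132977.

132977 is odd.
Digit sum 29, not divisible by 3.
Ends in 7: not divisible by 5.
7: 132977 = 7·18996 + 5
11: 132977 = 11·12088 + 9
13: 132977 = 13·10229

13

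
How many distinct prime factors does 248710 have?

248710 = 2 · 124355
124355 = 5 · 24871
24871 = 7 · 3553
3553 = 11 · 323
323 = 17 · 19
248710 = 2 · 5 · 7 · 11 · 17 · 19, which has 6 distinct prime factors.

6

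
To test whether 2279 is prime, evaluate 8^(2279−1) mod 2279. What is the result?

520

8^1 ≡ 8 (mod 2279)
8^2 ≡ 8^2 = 64 ≡ 64 (mod 2279)
8^4 ≡ 64^2 = 4096 ≡ 1817 (mod 2279)
8^8 ≡ 1817^2 = 3301489 ≡ 1497 (mod 2279)
8^16 ≡ 1497^2 = 2241009 ≡ 752 (mod 2279)
8^32 ≡ 752^2 = 565504 ≡ 312 (mod 2279)
8^64 ≡ 312^2 = 97344 ≡ 1626 (mod 2279)
8^128 ≡ 1626^2 = 2643876 ≡ 236 (mod 2279)
8^256 ≡ 236^2 = 55696 ≡ 1000 (mod 2279)
8^512 ≡ 1000^2 = 1000000 ≡ 1798 (mod 2279)
8^1024 ≡ 1798^2 = 3232804 ≡ 1182 (mod 2279)
8^2048 ≡ 1182^2 = 1397124 ≡ 97 (mod 2279)
2278 = 2048 + 128 + 64 + 32 + 4 + 2 in binary powers of 2.
So 8^2278 ≡ 97 · 236 · 1626 · 312 · 1817 · 64 ≡ 520 (mod 2279).
Since 520 ≠ 1, base 8 is a Fermat witness: 2279 is composite.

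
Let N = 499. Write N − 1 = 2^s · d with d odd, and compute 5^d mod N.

499 − 1 = 498 = 2^1 · 249, so d = 249.
5^1 ≡ 5 (mod 499)
5^2 ≡ 5^2 = 25 ≡ 25 (mod 499)
5^4 ≡ 25^2 = 625 ≡ 126 (mod 499)
5^8 ≡ 126^2 = 15876 ≡ 407 (mod 499)
5^16 ≡ 407^2 = 165649 ≡ 480 (mod 499)
5^32 ≡ 480^2 = 230400 ≡ 361 (mod 499)
5^64 ≡ 361^2 = 130321 ≡ 82 (mod 499)
5^128 ≡ 82^2 = 6724 ≡ 237 (mod 499)
249 = 128 + 64 + 32 + 16 + 8 + 1 in binary powers of 2.
So 5^249 ≡ 237 · 82 · 361 · 480 · 407 · 5 ≡ 1 (mod 499).
Since 5^d ≡ 1 (mod 499), base 5 does not prove 499 composite.

1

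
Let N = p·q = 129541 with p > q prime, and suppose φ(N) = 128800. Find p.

461

φ(n) = (p−1)(q−1) = n − (p+q) + 1, so p + q = 129541 − 128800 + 1 = 742.
p and q are the roots of t² − 742t + 129541 = 0.
Discriminant: 742² − 4·129541 = 550564 − 518164 = 32400; √32400 = 180.
q = (742 − 180)/2 = 281, p = (742 + 180)/2 = 461.
Check: 281 · 461 = 129541.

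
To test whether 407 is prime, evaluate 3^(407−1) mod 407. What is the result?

3^1 ≡ 3 (mod 407)
3^2 ≡ 3^2 = 9 ≡ 9 (mod 407)
3^4 ≡ 9^2 = 81 ≡ 81 (mod 407)
3^8 ≡ 81^2 = 6561 ≡ 49 (mod 407)
3^16 ≡ 49^2 = 2401 ≡ 366 (mod 407)
3^32 ≡ 366^2 = 133956 ≡ 53 (mod 407)
3^64 ≡ 53^2 = 2809 ≡ 367 (mod 407)
3^128 ≡ 367^2 = 134689 ≡ 379 (mod 407)
3^256 ≡ 379^2 = 143641 ≡ 377 (mod 407)
406 = 256 + 128 + 16 + 4 + 2 in binary powers of 2.
So 3^406 ≡ 377 · 379 · 366 · 81 · 9 ≡ 256 (mod 407).
Since 256 ≠ 1, base 3 is a Fermat witness: 407 is composite.

256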